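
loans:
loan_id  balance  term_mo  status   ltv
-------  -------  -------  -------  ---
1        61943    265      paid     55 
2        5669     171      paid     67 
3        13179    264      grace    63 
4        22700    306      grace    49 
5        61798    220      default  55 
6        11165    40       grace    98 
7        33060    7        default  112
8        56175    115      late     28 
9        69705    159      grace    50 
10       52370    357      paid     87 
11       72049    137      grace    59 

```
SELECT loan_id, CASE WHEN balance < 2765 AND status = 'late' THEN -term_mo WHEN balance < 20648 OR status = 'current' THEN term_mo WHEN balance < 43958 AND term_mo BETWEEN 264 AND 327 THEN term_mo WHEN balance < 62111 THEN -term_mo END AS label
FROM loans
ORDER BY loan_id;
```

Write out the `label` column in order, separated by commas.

loan_id=1: balance < 62111 → -265
loan_id=2: balance < 20648 OR status = 'current' → 171
loan_id=3: balance < 20648 OR status = 'current' → 264
loan_id=4: balance < 43958 AND term_mo BETWEEN 264 AND 327 → 306
loan_id=5: balance < 62111 → -220
loan_id=6: balance < 20648 OR status = 'current' → 40
loan_id=7: balance < 62111 → -7
loan_id=8: balance < 62111 → -115
loan_id=9: (no match → NULL) → NULL
loan_id=10: balance < 62111 → -357
loan_id=11: (no match → NULL) → NULL

-265, 171, 264, 306, -220, 40, -7, -115, NULL, -357, NULL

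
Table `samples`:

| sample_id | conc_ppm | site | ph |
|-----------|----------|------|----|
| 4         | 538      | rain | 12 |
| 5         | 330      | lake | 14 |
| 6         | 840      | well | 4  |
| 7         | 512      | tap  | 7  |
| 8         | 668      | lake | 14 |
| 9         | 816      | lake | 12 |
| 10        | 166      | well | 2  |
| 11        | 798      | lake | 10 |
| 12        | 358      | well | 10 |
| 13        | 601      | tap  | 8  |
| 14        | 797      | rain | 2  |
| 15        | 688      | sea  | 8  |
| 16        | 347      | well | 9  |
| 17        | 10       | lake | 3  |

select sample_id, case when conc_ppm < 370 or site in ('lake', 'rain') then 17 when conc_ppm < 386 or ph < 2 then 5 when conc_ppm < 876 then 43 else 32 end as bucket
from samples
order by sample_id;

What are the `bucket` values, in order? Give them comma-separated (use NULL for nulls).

17, 17, 43, 43, 17, 17, 17, 17, 17, 43, 17, 43, 17, 17

sample_id=4: conc_ppm < 370 or site in ('lake', 'rain') → 17
sample_id=5: conc_ppm < 370 or site in ('lake', 'rain') → 17
sample_id=6: conc_ppm < 876 → 43
sample_id=7: conc_ppm < 876 → 43
sample_id=8: conc_ppm < 370 or site in ('lake', 'rain') → 17
sample_id=9: conc_ppm < 370 or site in ('lake', 'rain') → 17
sample_id=10: conc_ppm < 370 or site in ('lake', 'rain') → 17
sample_id=11: conc_ppm < 370 or site in ('lake', 'rain') → 17
sample_id=12: conc_ppm < 370 or site in ('lake', 'rain') → 17
sample_id=13: conc_ppm < 876 → 43
sample_id=14: conc_ppm < 370 or site in ('lake', 'rain') → 17
sample_id=15: conc_ppm < 876 → 43
sample_id=16: conc_ppm < 370 or site in ('lake', 'rain') → 17
sample_id=17: conc_ppm < 370 or site in ('lake', 'rain') → 17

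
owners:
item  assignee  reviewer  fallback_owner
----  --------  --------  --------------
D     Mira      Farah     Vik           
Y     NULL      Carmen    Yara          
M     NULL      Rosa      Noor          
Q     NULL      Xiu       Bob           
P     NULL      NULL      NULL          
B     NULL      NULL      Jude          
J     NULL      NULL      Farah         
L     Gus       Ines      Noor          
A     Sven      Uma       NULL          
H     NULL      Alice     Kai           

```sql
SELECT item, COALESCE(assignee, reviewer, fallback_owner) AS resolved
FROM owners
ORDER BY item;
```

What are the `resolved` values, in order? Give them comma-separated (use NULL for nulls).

Sven, Jude, Mira, Alice, Farah, Gus, Rosa, NULL, Xiu, Carmen

item=A: assignee=Sven → Sven
item=B: assignee=NULL, reviewer=NULL, fallback_owner=Jude → Jude
item=D: assignee=Mira → Mira
item=H: assignee=NULL, reviewer=Alice → Alice
item=J: assignee=NULL, reviewer=NULL, fallback_owner=Farah → Farah
item=L: assignee=Gus → Gus
item=M: assignee=NULL, reviewer=Rosa → Rosa
item=P: assignee=NULL, reviewer=NULL, fallback_owner=NULL (all NULL) → NULL
item=Q: assignee=NULL, reviewer=Xiu → Xiu
item=Y: assignee=NULL, reviewer=Carmen → Carmen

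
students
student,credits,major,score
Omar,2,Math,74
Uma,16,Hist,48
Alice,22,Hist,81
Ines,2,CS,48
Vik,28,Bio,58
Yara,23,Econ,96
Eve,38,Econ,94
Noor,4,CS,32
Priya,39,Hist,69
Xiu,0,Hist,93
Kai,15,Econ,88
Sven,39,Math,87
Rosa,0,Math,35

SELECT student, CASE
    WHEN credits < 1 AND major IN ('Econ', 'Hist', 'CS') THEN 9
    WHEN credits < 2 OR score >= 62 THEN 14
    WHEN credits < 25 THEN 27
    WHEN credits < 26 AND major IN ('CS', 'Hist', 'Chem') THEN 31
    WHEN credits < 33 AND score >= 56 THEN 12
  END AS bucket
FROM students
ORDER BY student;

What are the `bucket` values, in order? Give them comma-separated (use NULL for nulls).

student=Alice: credits < 2 OR score >= 62 → 14
student=Eve: credits < 2 OR score >= 62 → 14
student=Ines: credits < 25 → 27
student=Kai: credits < 2 OR score >= 62 → 14
student=Noor: credits < 25 → 27
student=Omar: credits < 2 OR score >= 62 → 14
student=Priya: credits < 2 OR score >= 62 → 14
student=Rosa: credits < 2 OR score >= 62 → 14
student=Sven: credits < 2 OR score >= 62 → 14
student=Uma: credits < 25 → 27
student=Vik: credits < 33 AND score >= 56 → 12
student=Xiu: credits < 1 AND major IN ('Econ', 'Hist', 'CS') → 9
student=Yara: credits < 2 OR score >= 62 → 14

14, 14, 27, 14, 27, 14, 14, 14, 14, 27, 12, 9, 14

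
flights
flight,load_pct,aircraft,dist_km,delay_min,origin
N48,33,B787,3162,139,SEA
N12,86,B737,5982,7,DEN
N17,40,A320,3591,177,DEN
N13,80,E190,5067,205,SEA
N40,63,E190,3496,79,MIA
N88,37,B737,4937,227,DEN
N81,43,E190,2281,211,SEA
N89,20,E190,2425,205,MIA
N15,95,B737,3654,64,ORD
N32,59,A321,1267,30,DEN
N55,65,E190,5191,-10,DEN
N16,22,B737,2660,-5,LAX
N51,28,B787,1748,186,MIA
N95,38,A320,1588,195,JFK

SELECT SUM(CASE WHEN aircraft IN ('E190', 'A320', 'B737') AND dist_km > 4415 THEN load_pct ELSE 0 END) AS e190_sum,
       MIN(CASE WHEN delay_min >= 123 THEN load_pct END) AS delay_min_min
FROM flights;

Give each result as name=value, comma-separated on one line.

e190_sum=268, delay_min_min=20

[e190_sum: aircraft IN ('E190', 'A320', 'B737') AND dist_km > 4415]
flight=N48: ✗
flight=N12: ✓ → 86
flight=N17: ✗
flight=N13: ✓ → 80
flight=N40: ✗
flight=N88: ✓ → 37
flight=N81: ✗
flight=N89: ✗
flight=N15: ✗
flight=N32: ✗
flight=N55: ✓ → 65
flight=N16: ✗
flight=N51: ✗
flight=N95: ✗
e190_sum = 86 + 80 + 37 + 65 = 268
—
[delay_min_min: delay_min >= 123]
flight=N48: ✓ → 33
flight=N12: ✗
flight=N17: ✓ → 40
flight=N13: ✓ → 80
flight=N40: ✗
flight=N88: ✓ → 37
flight=N81: ✓ → 43
flight=N89: ✓ → 20
flight=N15: ✗
flight=N32: ✗
flight=N55: ✗
flight=N16: ✗
flight=N51: ✓ → 28
flight=N95: ✓ → 38
delay_min_min = MIN(33, 40, 80, 37, 43, 20, 28, 38) = 20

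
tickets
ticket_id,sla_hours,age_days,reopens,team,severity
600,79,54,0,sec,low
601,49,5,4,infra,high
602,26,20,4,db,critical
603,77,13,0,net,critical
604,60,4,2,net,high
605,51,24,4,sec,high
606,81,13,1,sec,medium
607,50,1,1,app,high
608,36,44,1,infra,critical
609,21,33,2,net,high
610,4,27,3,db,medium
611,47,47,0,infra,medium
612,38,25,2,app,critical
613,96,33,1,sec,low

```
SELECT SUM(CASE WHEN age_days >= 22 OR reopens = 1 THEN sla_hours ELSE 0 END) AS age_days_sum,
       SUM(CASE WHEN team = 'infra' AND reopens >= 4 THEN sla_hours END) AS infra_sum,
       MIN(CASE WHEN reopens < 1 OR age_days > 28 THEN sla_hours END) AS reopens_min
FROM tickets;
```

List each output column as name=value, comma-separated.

[age_days_sum: age_days >= 22 OR reopens = 1]
ticket_id=600: ✓ → 79
ticket_id=601: ✗
ticket_id=602: ✗
ticket_id=603: ✗
ticket_id=604: ✗
ticket_id=605: ✓ → 51
ticket_id=606: ✓ → 81
ticket_id=607: ✓ → 50
ticket_id=608: ✓ → 36
ticket_id=609: ✓ → 21
ticket_id=610: ✓ → 4
ticket_id=611: ✓ → 47
ticket_id=612: ✓ → 38
ticket_id=613: ✓ → 96
age_days_sum = 79 + 51 + 81 + 50 + 36 + 21 + 4 + 47 + 38 + 96 = 503
—
[infra_sum: team = 'infra' AND reopens >= 4]
ticket_id=600: ✗
ticket_id=601: ✓ → 49
ticket_id=602: ✗
ticket_id=603: ✗
ticket_id=604: ✗
ticket_id=605: ✗
ticket_id=606: ✗
ticket_id=607: ✗
ticket_id=608: ✗
ticket_id=609: ✗
ticket_id=610: ✗
ticket_id=611: ✗
ticket_id=612: ✗
ticket_id=613: ✗
infra_sum = 49
—
[reopens_min: reopens < 1 OR age_days > 28]
ticket_id=600: ✓ → 79
ticket_id=601: ✗
ticket_id=602: ✗
ticket_id=603: ✓ → 77
ticket_id=604: ✗
ticket_id=605: ✗
ticket_id=606: ✗
ticket_id=607: ✗
ticket_id=608: ✓ → 36
ticket_id=609: ✓ → 21
ticket_id=610: ✗
ticket_id=611: ✓ → 47
ticket_id=612: ✗
ticket_id=613: ✓ → 96
reopens_min = MIN(79, 77, 36, 21, 47, 96) = 21

age_days_sum=503, infra_sum=49, reopens_min=21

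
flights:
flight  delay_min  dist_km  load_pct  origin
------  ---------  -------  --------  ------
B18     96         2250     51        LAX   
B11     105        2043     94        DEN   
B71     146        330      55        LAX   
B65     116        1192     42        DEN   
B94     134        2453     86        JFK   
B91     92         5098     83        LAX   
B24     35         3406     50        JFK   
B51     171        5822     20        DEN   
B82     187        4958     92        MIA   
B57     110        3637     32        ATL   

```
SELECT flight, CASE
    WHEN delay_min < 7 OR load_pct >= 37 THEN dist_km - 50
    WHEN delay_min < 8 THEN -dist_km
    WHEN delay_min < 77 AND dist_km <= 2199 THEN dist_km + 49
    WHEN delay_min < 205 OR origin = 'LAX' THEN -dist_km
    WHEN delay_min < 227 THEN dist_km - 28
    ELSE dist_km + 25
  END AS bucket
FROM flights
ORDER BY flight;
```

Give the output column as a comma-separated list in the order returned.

flight=B11: delay_min < 7 OR load_pct >= 37 → 1993
flight=B18: delay_min < 7 OR load_pct >= 37 → 2200
flight=B24: delay_min < 7 OR load_pct >= 37 → 3356
flight=B51: delay_min < 205 OR origin = 'LAX' → -5822
flight=B57: delay_min < 205 OR origin = 'LAX' → -3637
flight=B65: delay_min < 7 OR load_pct >= 37 → 1142
flight=B71: delay_min < 7 OR load_pct >= 37 → 280
flight=B82: delay_min < 7 OR load_pct >= 37 → 4908
flight=B91: delay_min < 7 OR load_pct >= 37 → 5048
flight=B94: delay_min < 7 OR load_pct >= 37 → 2403

1993, 2200, 3356, -5822, -3637, 1142, 280, 4908, 5048, 2403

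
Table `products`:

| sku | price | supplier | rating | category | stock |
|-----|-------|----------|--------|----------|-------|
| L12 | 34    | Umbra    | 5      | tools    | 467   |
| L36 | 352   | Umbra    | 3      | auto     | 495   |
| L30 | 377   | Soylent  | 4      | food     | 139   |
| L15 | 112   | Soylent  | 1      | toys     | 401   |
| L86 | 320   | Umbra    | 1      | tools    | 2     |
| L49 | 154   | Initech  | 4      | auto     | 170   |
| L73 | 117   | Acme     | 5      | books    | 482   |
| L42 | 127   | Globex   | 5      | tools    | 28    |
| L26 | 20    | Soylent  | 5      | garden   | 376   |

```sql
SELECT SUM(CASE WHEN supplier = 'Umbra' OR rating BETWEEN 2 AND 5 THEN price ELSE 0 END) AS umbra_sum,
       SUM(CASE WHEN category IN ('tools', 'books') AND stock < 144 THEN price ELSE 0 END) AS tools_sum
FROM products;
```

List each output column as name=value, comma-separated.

[umbra_sum: supplier = 'Umbra' OR rating BETWEEN 2 AND 5]
sku=L12: ✓ → 34
sku=L36: ✓ → 352
sku=L30: ✓ → 377
sku=L15: ✗
sku=L86: ✓ → 320
sku=L49: ✓ → 154
sku=L73: ✓ → 117
sku=L42: ✓ → 127
sku=L26: ✓ → 20
umbra_sum = 34 + 352 + 377 + 320 + 154 + 117 + 127 + 20 = 1501
—
[tools_sum: category IN ('tools', 'books') AND stock < 144]
sku=L12: ✗
sku=L36: ✗
sku=L30: ✗
sku=L15: ✗
sku=L86: ✓ → 320
sku=L49: ✗
sku=L73: ✗
sku=L42: ✓ → 127
sku=L26: ✗
tools_sum = 320 + 127 = 447

umbra_sum=1501, tools_sum=447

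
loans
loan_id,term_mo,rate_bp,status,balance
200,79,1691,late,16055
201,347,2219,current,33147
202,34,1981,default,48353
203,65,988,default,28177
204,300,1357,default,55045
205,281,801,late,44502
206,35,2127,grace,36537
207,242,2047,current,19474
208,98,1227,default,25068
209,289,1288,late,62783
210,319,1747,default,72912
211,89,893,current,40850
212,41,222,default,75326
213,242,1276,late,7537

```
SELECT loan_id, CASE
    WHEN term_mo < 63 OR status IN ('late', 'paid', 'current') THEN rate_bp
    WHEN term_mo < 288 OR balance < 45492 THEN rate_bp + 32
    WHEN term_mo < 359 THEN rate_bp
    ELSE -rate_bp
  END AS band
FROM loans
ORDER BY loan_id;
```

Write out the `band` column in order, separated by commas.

1691, 2219, 1981, 1020, 1357, 801, 2127, 2047, 1259, 1288, 1747, 893, 222, 1276

loan_id=200: term_mo < 63 OR status IN ('late', 'paid', 'current') → 1691
loan_id=201: term_mo < 63 OR status IN ('late', 'paid', 'current') → 2219
loan_id=202: term_mo < 63 OR status IN ('late', 'paid', 'current') → 1981
loan_id=203: term_mo < 288 OR balance < 45492 → 1020
loan_id=204: term_mo < 359 → 1357
loan_id=205: term_mo < 63 OR status IN ('late', 'paid', 'current') → 801
loan_id=206: term_mo < 63 OR status IN ('late', 'paid', 'current') → 2127
loan_id=207: term_mo < 63 OR status IN ('late', 'paid', 'current') → 2047
loan_id=208: term_mo < 288 OR balance < 45492 → 1259
loan_id=209: term_mo < 63 OR status IN ('late', 'paid', 'current') → 1288
loan_id=210: term_mo < 359 → 1747
loan_id=211: term_mo < 63 OR status IN ('late', 'paid', 'current') → 893
loan_id=212: term_mo < 63 OR status IN ('late', 'paid', 'current') → 222
loan_id=213: term_mo < 63 OR status IN ('late', 'paid', 'current') → 1276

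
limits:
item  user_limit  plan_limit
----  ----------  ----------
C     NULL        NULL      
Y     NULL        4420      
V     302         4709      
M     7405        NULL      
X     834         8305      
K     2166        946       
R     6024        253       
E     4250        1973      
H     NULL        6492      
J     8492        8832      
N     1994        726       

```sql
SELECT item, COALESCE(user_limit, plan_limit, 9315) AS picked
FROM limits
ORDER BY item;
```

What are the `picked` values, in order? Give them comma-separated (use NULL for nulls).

item=C: user_limit=NULL, plan_limit=NULL, → literal 9315 → 9315
item=E: user_limit=4250 → 4250
item=H: user_limit=NULL, plan_limit=6492 → 6492
item=J: user_limit=8492 → 8492
item=K: user_limit=2166 → 2166
item=M: user_limit=7405 → 7405
item=N: user_limit=1994 → 1994
item=R: user_limit=6024 → 6024
item=V: user_limit=302 → 302
item=X: user_limit=834 → 834
item=Y: user_limit=NULL, plan_limit=4420 → 4420

9315, 4250, 6492, 8492, 2166, 7405, 1994, 6024, 302, 834, 4420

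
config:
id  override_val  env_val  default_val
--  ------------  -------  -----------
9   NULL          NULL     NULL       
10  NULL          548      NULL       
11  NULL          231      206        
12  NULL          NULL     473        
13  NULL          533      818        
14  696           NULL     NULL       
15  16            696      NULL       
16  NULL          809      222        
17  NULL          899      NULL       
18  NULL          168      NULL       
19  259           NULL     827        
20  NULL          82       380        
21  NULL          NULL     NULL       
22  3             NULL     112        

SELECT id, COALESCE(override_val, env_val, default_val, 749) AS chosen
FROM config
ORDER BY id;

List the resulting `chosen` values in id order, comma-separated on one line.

749, 548, 231, 473, 533, 696, 16, 809, 899, 168, 259, 82, 749, 3

id=9: override_val=NULL, env_val=NULL, default_val=NULL, → literal 749 → 749
id=10: override_val=NULL, env_val=548 → 548
id=11: override_val=NULL, env_val=231 → 231
id=12: override_val=NULL, env_val=NULL, default_val=473 → 473
id=13: override_val=NULL, env_val=533 → 533
id=14: override_val=696 → 696
id=15: override_val=16 → 16
id=16: override_val=NULL, env_val=809 → 809
id=17: override_val=NULL, env_val=899 → 899
id=18: override_val=NULL, env_val=168 → 168
id=19: override_val=259 → 259
id=20: override_val=NULL, env_val=82 → 82
id=21: override_val=NULL, env_val=NULL, default_val=NULL, → literal 749 → 749
id=22: override_val=3 → 3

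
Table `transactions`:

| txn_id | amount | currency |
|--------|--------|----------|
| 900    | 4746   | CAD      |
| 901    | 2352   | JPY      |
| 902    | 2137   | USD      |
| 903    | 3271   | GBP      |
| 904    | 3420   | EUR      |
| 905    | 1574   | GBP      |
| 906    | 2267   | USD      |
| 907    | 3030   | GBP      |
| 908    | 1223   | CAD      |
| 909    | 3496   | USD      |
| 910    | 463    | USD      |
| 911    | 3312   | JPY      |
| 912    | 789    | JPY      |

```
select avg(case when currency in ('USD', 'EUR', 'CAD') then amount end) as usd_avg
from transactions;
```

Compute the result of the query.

txn_id=900: ✓ → 4746
txn_id=901: ✗
txn_id=902: ✓ → 2137
txn_id=903: ✗
txn_id=904: ✓ → 3420
txn_id=905: ✗
txn_id=906: ✓ → 2267
txn_id=907: ✗
txn_id=908: ✓ → 1223
txn_id=909: ✓ → 3496
txn_id=910: ✓ → 463
txn_id=911: ✗
txn_id=912: ✗
usd_avg = (4746 + 2137 + 3420 + 2267 + 1223 + 3496 + 463) / 7 = 2536

2536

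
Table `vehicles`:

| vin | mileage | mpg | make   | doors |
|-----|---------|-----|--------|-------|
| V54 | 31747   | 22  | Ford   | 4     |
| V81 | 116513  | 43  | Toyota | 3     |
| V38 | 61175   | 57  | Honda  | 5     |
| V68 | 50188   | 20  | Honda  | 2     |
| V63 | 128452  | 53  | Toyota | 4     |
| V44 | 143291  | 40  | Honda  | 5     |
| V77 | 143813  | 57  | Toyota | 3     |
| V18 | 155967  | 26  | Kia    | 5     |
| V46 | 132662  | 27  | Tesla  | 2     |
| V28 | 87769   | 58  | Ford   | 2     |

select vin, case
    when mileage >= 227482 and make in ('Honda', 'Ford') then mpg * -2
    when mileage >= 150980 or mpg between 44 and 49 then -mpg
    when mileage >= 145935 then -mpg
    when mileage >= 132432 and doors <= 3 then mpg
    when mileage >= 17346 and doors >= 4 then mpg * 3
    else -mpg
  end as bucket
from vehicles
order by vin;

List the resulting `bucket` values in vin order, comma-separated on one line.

vin=V18: mileage >= 150980 or mpg between 44 and 49 → -26
vin=V28: ELSE → -58
vin=V38: mileage >= 17346 and doors >= 4 → 171
vin=V44: mileage >= 17346 and doors >= 4 → 120
vin=V46: mileage >= 132432 and doors <= 3 → 27
vin=V54: mileage >= 17346 and doors >= 4 → 66
vin=V63: mileage >= 17346 and doors >= 4 → 159
vin=V68: ELSE → -20
vin=V77: mileage >= 132432 and doors <= 3 → 57
vin=V81: ELSE → -43

-26, -58, 171, 120, 27, 66, 159, -20, 57, -43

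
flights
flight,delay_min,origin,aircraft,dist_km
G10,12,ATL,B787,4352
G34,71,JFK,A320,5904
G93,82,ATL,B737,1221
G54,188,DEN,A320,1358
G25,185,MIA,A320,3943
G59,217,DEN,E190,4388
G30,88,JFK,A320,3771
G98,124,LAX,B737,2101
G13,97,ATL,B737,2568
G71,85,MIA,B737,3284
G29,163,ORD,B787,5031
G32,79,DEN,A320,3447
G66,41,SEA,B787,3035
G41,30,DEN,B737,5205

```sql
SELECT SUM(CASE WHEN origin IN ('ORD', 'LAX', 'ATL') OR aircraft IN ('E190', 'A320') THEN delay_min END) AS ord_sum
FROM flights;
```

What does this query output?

1306

flight=G10: ✓ → 12
flight=G34: ✓ → 71
flight=G93: ✓ → 82
flight=G54: ✓ → 188
flight=G25: ✓ → 185
flight=G59: ✓ → 217
flight=G30: ✓ → 88
flight=G98: ✓ → 124
flight=G13: ✓ → 97
flight=G71: ✗
flight=G29: ✓ → 163
flight=G32: ✓ → 79
flight=G66: ✗
flight=G41: ✗
ord_sum = 12 + 71 + 82 + 188 + 185 + 217 + 88 + 124 + 97 + 163 + 79 = 1306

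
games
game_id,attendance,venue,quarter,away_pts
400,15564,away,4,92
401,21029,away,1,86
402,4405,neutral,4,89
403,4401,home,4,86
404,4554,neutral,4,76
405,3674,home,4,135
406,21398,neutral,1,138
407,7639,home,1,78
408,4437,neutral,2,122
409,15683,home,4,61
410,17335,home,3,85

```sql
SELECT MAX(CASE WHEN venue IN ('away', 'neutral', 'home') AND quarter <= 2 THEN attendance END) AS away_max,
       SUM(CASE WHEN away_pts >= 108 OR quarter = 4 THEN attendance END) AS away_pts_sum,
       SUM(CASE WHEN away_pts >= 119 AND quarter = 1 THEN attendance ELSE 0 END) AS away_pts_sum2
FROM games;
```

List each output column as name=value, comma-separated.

away_max=21398, away_pts_sum=74116, away_pts_sum2=21398

[away_max: venue IN ('away', 'neutral', 'home') AND quarter <= 2]
game_id=400: ✗
game_id=401: ✓ → 21029
game_id=402: ✗
game_id=403: ✗
game_id=404: ✗
game_id=405: ✗
game_id=406: ✓ → 21398
game_id=407: ✓ → 7639
game_id=408: ✓ → 4437
game_id=409: ✗
game_id=410: ✗
away_max = MAX(21029, 21398, 7639, 4437) = 21398
—
[away_pts_sum: away_pts >= 108 OR quarter = 4]
game_id=400: ✓ → 15564
game_id=401: ✗
game_id=402: ✓ → 4405
game_id=403: ✓ → 4401
game_id=404: ✓ → 4554
game_id=405: ✓ → 3674
game_id=406: ✓ → 21398
game_id=407: ✗
game_id=408: ✓ → 4437
game_id=409: ✓ → 15683
game_id=410: ✗
away_pts_sum = 15564 + 4405 + 4401 + 4554 + 3674 + 21398 + 4437 + 15683 = 74116
—
[away_pts_sum2: away_pts >= 119 AND quarter = 1]
game_id=400: ✗
game_id=401: ✗
game_id=402: ✗
game_id=403: ✗
game_id=404: ✗
game_id=405: ✗
game_id=406: ✓ → 21398
game_id=407: ✗
game_id=408: ✗
game_id=409: ✗
game_id=410: ✗
away_pts_sum2 = 21398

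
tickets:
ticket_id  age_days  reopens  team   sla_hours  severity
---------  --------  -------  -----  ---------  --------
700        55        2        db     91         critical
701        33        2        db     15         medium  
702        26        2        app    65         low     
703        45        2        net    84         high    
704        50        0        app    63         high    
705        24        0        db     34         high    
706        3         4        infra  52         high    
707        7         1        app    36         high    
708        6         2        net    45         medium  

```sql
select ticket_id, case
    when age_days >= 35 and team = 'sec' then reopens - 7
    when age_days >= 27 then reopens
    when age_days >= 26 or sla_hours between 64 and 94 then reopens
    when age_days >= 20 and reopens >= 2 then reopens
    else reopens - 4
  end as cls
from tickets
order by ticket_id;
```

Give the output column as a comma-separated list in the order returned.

ticket_id=700: age_days >= 27 → 2
ticket_id=701: age_days >= 27 → 2
ticket_id=702: age_days >= 26 or sla_hours between 64 and 94 → 2
ticket_id=703: age_days >= 27 → 2
ticket_id=704: age_days >= 27 → 0
ticket_id=705: ELSE → -4
ticket_id=706: ELSE → 0
ticket_id=707: ELSE → -3
ticket_id=708: ELSE → -2

2, 2, 2, 2, 0, -4, 0, -3, -2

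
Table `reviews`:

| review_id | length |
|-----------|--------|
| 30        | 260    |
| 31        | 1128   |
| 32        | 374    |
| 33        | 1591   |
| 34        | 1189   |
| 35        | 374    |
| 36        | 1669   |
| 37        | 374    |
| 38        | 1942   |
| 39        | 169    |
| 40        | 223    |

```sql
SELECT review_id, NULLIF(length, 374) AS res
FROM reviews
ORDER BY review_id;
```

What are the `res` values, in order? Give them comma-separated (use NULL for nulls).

260, 1128, NULL, 1591, 1189, NULL, 1669, NULL, 1942, 169, 223

review_id=30: length=260 vs 374: differ → 260
review_id=31: length=1128 vs 374: differ → 1128
review_id=32: length=374 vs 374: equal → NULL
review_id=33: length=1591 vs 374: differ → 1591
review_id=34: length=1189 vs 374: differ → 1189
review_id=35: length=374 vs 374: equal → NULL
review_id=36: length=1669 vs 374: differ → 1669
review_id=37: length=374 vs 374: equal → NULL
review_id=38: length=1942 vs 374: differ → 1942
review_id=39: length=169 vs 374: differ → 169
review_id=40: length=223 vs 374: differ → 223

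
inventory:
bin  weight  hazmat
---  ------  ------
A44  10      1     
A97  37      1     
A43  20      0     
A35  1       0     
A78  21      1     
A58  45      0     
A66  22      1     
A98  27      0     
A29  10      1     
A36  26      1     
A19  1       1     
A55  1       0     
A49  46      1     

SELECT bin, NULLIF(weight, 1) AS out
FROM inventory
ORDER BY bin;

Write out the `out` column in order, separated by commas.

bin=A19: weight=1 vs 1: equal → NULL
bin=A29: weight=10 vs 1: differ → 10
bin=A35: weight=1 vs 1: equal → NULL
bin=A36: weight=26 vs 1: differ → 26
bin=A43: weight=20 vs 1: differ → 20
bin=A44: weight=10 vs 1: differ → 10
bin=A49: weight=46 vs 1: differ → 46
bin=A55: weight=1 vs 1: equal → NULL
bin=A58: weight=45 vs 1: differ → 45
bin=A66: weight=22 vs 1: differ → 22
bin=A78: weight=21 vs 1: differ → 21
bin=A97: weight=37 vs 1: differ → 37
bin=A98: weight=27 vs 1: differ → 27

NULL, 10, NULL, 26, 20, 10, 46, NULL, 45, 22, 21, 37, 27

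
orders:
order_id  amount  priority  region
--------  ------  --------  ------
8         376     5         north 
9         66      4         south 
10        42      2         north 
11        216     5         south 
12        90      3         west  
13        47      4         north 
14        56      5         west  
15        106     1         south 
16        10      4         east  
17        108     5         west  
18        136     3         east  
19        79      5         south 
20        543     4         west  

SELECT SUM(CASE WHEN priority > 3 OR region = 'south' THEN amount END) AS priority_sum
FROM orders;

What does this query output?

order_id=8: ✓ → 376
order_id=9: ✓ → 66
order_id=10: ✗
order_id=11: ✓ → 216
order_id=12: ✗
order_id=13: ✓ → 47
order_id=14: ✓ → 56
order_id=15: ✓ → 106
order_id=16: ✓ → 10
order_id=17: ✓ → 108
order_id=18: ✗
order_id=19: ✓ → 79
order_id=20: ✓ → 543
priority_sum = 376 + 66 + 216 + 47 + 56 + 106 + 10 + 108 + 79 + 543 = 1607

1607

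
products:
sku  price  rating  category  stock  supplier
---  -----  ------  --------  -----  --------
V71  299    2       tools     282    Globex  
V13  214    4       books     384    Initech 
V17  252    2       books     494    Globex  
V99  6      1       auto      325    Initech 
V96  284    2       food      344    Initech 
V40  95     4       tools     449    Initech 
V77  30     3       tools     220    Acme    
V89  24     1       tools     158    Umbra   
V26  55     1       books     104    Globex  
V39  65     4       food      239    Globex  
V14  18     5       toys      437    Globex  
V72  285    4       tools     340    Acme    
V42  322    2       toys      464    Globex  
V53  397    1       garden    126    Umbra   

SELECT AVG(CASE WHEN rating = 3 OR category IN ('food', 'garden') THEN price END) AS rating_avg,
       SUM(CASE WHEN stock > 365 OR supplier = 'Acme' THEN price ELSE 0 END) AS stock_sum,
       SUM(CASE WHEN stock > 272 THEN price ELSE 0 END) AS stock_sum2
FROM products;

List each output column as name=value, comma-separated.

[rating_avg: rating = 3 OR category IN ('food', 'garden')]
sku=V71: ✗
sku=V13: ✗
sku=V17: ✗
sku=V99: ✗
sku=V96: ✓ → 284
sku=V40: ✗
sku=V77: ✓ → 30
sku=V89: ✗
sku=V26: ✗
sku=V39: ✓ → 65
sku=V14: ✗
sku=V72: ✗
sku=V42: ✗
sku=V53: ✓ → 397
rating_avg = (284 + 30 + 65 + 397) / 4 = 194
—
[stock_sum: stock > 365 OR supplier = 'Acme']
sku=V71: ✗
sku=V13: ✓ → 214
sku=V17: ✓ → 252
sku=V99: ✗
sku=V96: ✗
sku=V40: ✓ → 95
sku=V77: ✓ → 30
sku=V89: ✗
sku=V26: ✗
sku=V39: ✗
sku=V14: ✓ → 18
sku=V72: ✓ → 285
sku=V42: ✓ → 322
sku=V53: ✗
stock_sum = 214 + 252 + 95 + 30 + 18 + 285 + 322 = 1216
—
[stock_sum2: stock > 272]
sku=V71: ✓ → 299
sku=V13: ✓ → 214
sku=V17: ✓ → 252
sku=V99: ✓ → 6
sku=V96: ✓ → 284
sku=V40: ✓ → 95
sku=V77: ✗
sku=V89: ✗
sku=V26: ✗
sku=V39: ✗
sku=V14: ✓ → 18
sku=V72: ✓ → 285
sku=V42: ✓ → 322
sku=V53: ✗
stock_sum2 = 299 + 214 + 252 + 6 + 284 + 95 + 18 + 285 + 322 = 1775

rating_avg=194, stock_sum=1216, stock_sum2=1775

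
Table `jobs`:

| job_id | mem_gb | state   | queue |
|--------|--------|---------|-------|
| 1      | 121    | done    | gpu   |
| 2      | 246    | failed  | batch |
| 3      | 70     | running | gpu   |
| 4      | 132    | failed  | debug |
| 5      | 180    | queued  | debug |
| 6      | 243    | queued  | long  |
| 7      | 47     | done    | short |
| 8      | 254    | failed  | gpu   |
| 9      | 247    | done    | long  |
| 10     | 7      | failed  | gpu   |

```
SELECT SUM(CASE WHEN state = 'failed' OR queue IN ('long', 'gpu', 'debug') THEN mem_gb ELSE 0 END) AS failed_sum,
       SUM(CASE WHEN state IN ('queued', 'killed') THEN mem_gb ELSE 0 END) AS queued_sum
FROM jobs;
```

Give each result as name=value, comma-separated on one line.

failed_sum=1500, queued_sum=423

[failed_sum: state = 'failed' OR queue IN ('long', 'gpu', 'debug')]
job_id=1: ✓ → 121
job_id=2: ✓ → 246
job_id=3: ✓ → 70
job_id=4: ✓ → 132
job_id=5: ✓ → 180
job_id=6: ✓ → 243
job_id=7: ✗
job_id=8: ✓ → 254
job_id=9: ✓ → 247
job_id=10: ✓ → 7
failed_sum = 121 + 246 + 70 + 132 + 180 + 243 + 254 + 247 + 7 = 1500
—
[queued_sum: state IN ('queued', 'killed')]
job_id=1: ✗
job_id=2: ✗
job_id=3: ✗
job_id=4: ✗
job_id=5: ✓ → 180
job_id=6: ✓ → 243
job_id=7: ✗
job_id=8: ✗
job_id=9: ✗
job_id=10: ✗
queued_sum = 180 + 243 = 423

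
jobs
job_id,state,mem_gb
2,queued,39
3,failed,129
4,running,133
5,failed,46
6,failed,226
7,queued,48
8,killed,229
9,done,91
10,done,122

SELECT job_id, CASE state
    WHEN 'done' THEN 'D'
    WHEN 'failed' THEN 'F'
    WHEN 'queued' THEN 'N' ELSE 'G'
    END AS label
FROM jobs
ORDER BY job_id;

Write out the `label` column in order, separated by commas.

N, F, G, F, F, N, G, D, D

job_id=2: state='queued' → N
job_id=3: state='failed' → F
job_id=4: ELSE → G
job_id=5: state='failed' → F
job_id=6: state='failed' → F
job_id=7: state='queued' → N
job_id=8: ELSE → G
job_id=9: state='done' → D
job_id=10: state='done' → D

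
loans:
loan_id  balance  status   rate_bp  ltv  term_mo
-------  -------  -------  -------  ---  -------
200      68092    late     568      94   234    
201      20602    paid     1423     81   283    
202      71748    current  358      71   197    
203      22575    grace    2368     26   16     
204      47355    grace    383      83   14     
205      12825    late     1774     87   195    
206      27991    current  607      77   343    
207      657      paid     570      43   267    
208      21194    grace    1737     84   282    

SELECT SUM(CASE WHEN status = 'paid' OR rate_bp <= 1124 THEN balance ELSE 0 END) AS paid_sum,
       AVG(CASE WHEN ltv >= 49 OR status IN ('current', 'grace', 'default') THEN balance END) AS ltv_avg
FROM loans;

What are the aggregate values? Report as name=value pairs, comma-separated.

paid_sum=236445, ltv_avg=36547.75

[paid_sum: status = 'paid' OR rate_bp <= 1124]
loan_id=200: ✓ → 68092
loan_id=201: ✓ → 20602
loan_id=202: ✓ → 71748
loan_id=203: ✗
loan_id=204: ✓ → 47355
loan_id=205: ✗
loan_id=206: ✓ → 27991
loan_id=207: ✓ → 657
loan_id=208: ✗
paid_sum = 68092 + 20602 + 71748 + 47355 + 27991 + 657 = 236445
—
[ltv_avg: ltv >= 49 OR status IN ('current', 'grace', 'default')]
loan_id=200: ✓ → 68092
loan_id=201: ✓ → 20602
loan_id=202: ✓ → 71748
loan_id=203: ✓ → 22575
loan_id=204: ✓ → 47355
loan_id=205: ✓ → 12825
loan_id=206: ✓ → 27991
loan_id=207: ✗
loan_id=208: ✓ → 21194
ltv_avg = (68092 + 20602 + 71748 + 22575 + 47355 + 12825 + 27991 + 21194) / 8 = 36547.75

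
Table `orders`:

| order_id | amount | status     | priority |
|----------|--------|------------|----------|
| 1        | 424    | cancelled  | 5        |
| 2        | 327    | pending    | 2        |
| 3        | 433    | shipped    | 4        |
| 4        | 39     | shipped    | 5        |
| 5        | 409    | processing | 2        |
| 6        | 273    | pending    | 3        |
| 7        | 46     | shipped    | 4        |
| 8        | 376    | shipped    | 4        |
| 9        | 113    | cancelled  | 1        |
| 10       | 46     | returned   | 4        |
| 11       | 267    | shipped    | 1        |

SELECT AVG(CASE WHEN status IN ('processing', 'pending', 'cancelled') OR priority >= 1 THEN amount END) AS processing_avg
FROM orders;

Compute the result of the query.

250.2727272727

order_id=1: ✓ → 424
order_id=2: ✓ → 327
order_id=3: ✓ → 433
order_id=4: ✓ → 39
order_id=5: ✓ → 409
order_id=6: ✓ → 273
order_id=7: ✓ → 46
order_id=8: ✓ → 376
order_id=9: ✓ → 113
order_id=10: ✓ → 46
order_id=11: ✓ → 267
processing_avg = (424 + 327 + 433 + 39 + 409 + 273 + 46 + 376 + 113 + 46 + 267) / 11 = 250.2727272727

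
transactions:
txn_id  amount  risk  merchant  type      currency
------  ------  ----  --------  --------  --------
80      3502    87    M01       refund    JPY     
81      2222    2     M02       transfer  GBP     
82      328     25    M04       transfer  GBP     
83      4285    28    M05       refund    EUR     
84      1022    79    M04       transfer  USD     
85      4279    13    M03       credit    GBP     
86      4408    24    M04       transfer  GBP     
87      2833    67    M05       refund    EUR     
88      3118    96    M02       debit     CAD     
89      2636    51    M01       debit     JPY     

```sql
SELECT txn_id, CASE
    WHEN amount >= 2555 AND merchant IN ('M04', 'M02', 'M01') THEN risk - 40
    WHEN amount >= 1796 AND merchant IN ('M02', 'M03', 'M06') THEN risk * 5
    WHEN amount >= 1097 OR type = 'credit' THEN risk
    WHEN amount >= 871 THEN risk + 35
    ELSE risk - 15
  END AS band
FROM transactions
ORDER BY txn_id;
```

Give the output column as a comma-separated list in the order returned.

txn_id=80: amount >= 2555 AND merchant IN ('M04', 'M02', 'M01') → 47
txn_id=81: amount >= 1796 AND merchant IN ('M02', 'M03', 'M06') → 10
txn_id=82: ELSE → 10
txn_id=83: amount >= 1097 OR type = 'credit' → 28
txn_id=84: amount >= 871 → 114
txn_id=85: amount >= 1796 AND merchant IN ('M02', 'M03', 'M06') → 65
txn_id=86: amount >= 2555 AND merchant IN ('M04', 'M02', 'M01') → -16
txn_id=87: amount >= 1097 OR type = 'credit' → 67
txn_id=88: amount >= 2555 AND merchant IN ('M04', 'M02', 'M01') → 56
txn_id=89: amount >= 2555 AND merchant IN ('M04', 'M02', 'M01') → 11

47, 10, 10, 28, 114, 65, -16, 67, 56, 11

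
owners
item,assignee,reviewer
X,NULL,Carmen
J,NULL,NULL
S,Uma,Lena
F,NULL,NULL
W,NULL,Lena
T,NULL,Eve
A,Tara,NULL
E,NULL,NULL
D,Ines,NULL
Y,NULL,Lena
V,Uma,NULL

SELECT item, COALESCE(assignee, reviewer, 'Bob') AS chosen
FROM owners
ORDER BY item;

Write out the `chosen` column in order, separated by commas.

Tara, Ines, Bob, Bob, Bob, Uma, Eve, Uma, Lena, Carmen, Lena

item=A: assignee=Tara → Tara
item=D: assignee=Ines → Ines
item=E: assignee=NULL, reviewer=NULL, → literal Bob → Bob
item=F: assignee=NULL, reviewer=NULL, → literal Bob → Bob
item=J: assignee=NULL, reviewer=NULL, → literal Bob → Bob
item=S: assignee=Uma → Uma
item=T: assignee=NULL, reviewer=Eve → Eve
item=V: assignee=Uma → Uma
item=W: assignee=NULL, reviewer=Lena → Lena
item=X: assignee=NULL, reviewer=Carmen → Carmen
item=Y: assignee=NULL, reviewer=Lena → Lena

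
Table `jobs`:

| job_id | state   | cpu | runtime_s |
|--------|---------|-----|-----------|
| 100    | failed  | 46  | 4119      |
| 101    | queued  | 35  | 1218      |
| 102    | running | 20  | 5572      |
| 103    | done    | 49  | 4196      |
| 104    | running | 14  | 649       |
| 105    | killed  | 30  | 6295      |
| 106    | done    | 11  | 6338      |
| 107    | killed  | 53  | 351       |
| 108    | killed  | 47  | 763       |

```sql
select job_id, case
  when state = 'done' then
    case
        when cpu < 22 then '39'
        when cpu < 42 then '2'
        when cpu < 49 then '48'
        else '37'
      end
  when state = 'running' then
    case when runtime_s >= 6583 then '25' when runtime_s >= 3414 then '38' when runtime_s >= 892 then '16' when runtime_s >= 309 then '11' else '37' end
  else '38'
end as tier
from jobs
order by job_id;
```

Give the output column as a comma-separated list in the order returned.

job_id=100: state='failed' → outer ELSE → 38
job_id=101: state='queued' → outer ELSE → 38
job_id=102: state='running' → inner[runtime_s >= 3414] → 38
job_id=103: state='done' → inner[ELSE] → 37
job_id=104: state='running' → inner[runtime_s >= 309] → 11
job_id=105: state='killed' → outer ELSE → 38
job_id=106: state='done' → inner[cpu < 22] → 39
job_id=107: state='killed' → outer ELSE → 38
job_id=108: state='killed' → outer ELSE → 38

38, 38, 38, 37, 11, 38, 39, 38, 38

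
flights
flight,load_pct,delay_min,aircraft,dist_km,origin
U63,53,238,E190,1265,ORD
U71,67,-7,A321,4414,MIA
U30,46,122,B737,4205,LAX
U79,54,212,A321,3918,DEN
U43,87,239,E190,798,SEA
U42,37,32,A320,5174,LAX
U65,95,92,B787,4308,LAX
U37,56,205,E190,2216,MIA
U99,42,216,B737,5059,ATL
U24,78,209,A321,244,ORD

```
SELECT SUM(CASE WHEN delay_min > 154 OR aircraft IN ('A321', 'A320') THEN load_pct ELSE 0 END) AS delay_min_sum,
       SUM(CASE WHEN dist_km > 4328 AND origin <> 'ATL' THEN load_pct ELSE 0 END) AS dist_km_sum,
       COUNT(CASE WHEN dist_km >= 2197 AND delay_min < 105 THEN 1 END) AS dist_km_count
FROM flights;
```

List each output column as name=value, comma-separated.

delay_min_sum=474, dist_km_sum=104, dist_km_count=3

[delay_min_sum: delay_min > 154 OR aircraft IN ('A321', 'A320')]
flight=U63: ✓ → 53
flight=U71: ✓ → 67
flight=U30: ✗
flight=U79: ✓ → 54
flight=U43: ✓ → 87
flight=U42: ✓ → 37
flight=U65: ✗
flight=U37: ✓ → 56
flight=U99: ✓ → 42
flight=U24: ✓ → 78
delay_min_sum = 53 + 67 + 54 + 87 + 37 + 56 + 42 + 78 = 474
—
[dist_km_sum: dist_km > 4328 AND origin <> 'ATL']
flight=U63: ✗
flight=U71: ✓ → 67
flight=U30: ✗
flight=U79: ✗
flight=U43: ✗
flight=U42: ✓ → 37
flight=U65: ✗
flight=U37: ✗
flight=U99: ✗
flight=U24: ✗
dist_km_sum = 67 + 37 = 104
—
[dist_km_count: dist_km >= 2197 AND delay_min < 105]
flight=U63: ✗
flight=U71: ✓ → 1
flight=U30: ✗
flight=U79: ✗
flight=U43: ✗
flight=U42: ✓ → 1
flight=U65: ✓ → 1
flight=U37: ✗
flight=U99: ✗
flight=U24: ✗
dist_km_count = COUNT(1, 1, 1) = 3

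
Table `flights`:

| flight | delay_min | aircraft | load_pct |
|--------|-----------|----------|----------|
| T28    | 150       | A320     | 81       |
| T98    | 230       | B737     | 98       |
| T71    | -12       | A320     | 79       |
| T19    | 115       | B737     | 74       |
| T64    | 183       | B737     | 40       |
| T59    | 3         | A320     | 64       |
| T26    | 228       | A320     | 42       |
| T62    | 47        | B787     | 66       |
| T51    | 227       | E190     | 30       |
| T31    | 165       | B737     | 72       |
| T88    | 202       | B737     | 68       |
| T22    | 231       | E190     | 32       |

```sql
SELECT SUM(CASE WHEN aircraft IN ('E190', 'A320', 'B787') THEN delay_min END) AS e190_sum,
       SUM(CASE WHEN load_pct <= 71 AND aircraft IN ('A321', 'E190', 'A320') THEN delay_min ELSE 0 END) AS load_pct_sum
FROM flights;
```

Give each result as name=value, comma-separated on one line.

e190_sum=874, load_pct_sum=689

[e190_sum: aircraft IN ('E190', 'A320', 'B787')]
flight=T28: ✓ → 150
flight=T98: ✗
flight=T71: ✓ → -12
flight=T19: ✗
flight=T64: ✗
flight=T59: ✓ → 3
flight=T26: ✓ → 228
flight=T62: ✓ → 47
flight=T51: ✓ → 227
flight=T31: ✗
flight=T88: ✗
flight=T22: ✓ → 231
e190_sum = 150 + -12 + 3 + 228 + 47 + 227 + 231 = 874
—
[load_pct_sum: load_pct <= 71 AND aircraft IN ('A321', 'E190', 'A320')]
flight=T28: ✗
flight=T98: ✗
flight=T71: ✗
flight=T19: ✗
flight=T64: ✗
flight=T59: ✓ → 3
flight=T26: ✓ → 228
flight=T62: ✗
flight=T51: ✓ → 227
flight=T31: ✗
flight=T88: ✗
flight=T22: ✓ → 231
load_pct_sum = 3 + 228 + 227 + 231 = 689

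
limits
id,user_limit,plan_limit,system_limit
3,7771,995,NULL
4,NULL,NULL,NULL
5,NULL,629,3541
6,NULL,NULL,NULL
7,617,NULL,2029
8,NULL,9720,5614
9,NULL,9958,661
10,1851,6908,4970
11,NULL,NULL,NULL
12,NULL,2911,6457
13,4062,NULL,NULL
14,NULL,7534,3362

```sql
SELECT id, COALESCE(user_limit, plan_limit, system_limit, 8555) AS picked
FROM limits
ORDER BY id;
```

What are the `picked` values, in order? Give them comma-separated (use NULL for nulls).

id=3: user_limit=7771 → 7771
id=4: user_limit=NULL, plan_limit=NULL, system_limit=NULL, → literal 8555 → 8555
id=5: user_limit=NULL, plan_limit=629 → 629
id=6: user_limit=NULL, plan_limit=NULL, system_limit=NULL, → literal 8555 → 8555
id=7: user_limit=617 → 617
id=8: user_limit=NULL, plan_limit=9720 → 9720
id=9: user_limit=NULL, plan_limit=9958 → 9958
id=10: user_limit=1851 → 1851
id=11: user_limit=NULL, plan_limit=NULL, system_limit=NULL, → literal 8555 → 8555
id=12: user_limit=NULL, plan_limit=2911 → 2911
id=13: user_limit=4062 → 4062
id=14: user_limit=NULL, plan_limit=7534 → 7534

7771, 8555, 629, 8555, 617, 9720, 9958, 1851, 8555, 2911, 4062, 7534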